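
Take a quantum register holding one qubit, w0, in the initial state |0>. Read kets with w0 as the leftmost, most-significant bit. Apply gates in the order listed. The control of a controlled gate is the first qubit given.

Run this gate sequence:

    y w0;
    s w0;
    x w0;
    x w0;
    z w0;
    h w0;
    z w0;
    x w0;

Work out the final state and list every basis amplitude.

After the circuit, the state carries amplitude sqrt(2)/2 on |0>, sqrt(2)/2 on |1>. Key observation: gates 3-4 undo each other exactly, leaving only the rest of the circuit to track.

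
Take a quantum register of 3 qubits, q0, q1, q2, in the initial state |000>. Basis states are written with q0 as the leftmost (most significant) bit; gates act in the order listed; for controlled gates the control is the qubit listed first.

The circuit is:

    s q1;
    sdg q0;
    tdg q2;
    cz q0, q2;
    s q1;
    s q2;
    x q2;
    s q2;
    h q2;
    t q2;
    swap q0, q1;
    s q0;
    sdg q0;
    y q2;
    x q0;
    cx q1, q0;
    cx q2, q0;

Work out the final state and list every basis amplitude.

The final amplitudes are -sqrt(2)/2 on |001>, -sqrt(2)*exp(I*pi/4)/2 on |100>, and 0 on every other basis state.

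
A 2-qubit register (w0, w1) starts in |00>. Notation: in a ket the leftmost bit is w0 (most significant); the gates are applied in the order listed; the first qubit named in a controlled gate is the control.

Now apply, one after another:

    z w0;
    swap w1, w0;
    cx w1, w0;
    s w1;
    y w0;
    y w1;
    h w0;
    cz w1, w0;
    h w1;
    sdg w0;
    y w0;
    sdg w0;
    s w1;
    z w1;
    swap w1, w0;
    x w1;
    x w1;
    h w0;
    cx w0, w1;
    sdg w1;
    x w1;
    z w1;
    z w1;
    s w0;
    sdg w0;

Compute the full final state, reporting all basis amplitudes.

The resulting statevector has amplitude sqrt(2)*(-1 + I)/4 on |00>, sqrt(2)*(1 + I)/4 on |01>, sqrt(2)*(-1 - I)/4 on |10>, sqrt(2)*(-1 + I)/4 on |11>.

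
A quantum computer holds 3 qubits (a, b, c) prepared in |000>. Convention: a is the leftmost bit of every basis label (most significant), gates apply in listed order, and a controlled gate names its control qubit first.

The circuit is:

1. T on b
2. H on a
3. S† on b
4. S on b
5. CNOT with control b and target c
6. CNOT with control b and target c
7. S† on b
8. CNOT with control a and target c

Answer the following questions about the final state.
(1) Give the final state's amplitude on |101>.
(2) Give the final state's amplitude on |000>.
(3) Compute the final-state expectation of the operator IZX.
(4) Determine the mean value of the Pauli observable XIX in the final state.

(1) |101> carries amplitude sqrt(2)/2 in the final state. Key observation: steps 4-7 multiply out to the identity, so the circuit reduces to the remaining gates.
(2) The final state's coefficient on |000> equals sqrt(2)/2.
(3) In the final state, IZX has expectation 0.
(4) The observable XIX averages to 1.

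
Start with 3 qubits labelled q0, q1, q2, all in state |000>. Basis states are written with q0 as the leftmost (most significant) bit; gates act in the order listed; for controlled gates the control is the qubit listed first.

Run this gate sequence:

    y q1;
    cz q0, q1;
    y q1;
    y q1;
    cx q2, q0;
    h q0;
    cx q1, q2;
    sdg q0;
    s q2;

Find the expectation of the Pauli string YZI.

The expectation value of YZI is 1.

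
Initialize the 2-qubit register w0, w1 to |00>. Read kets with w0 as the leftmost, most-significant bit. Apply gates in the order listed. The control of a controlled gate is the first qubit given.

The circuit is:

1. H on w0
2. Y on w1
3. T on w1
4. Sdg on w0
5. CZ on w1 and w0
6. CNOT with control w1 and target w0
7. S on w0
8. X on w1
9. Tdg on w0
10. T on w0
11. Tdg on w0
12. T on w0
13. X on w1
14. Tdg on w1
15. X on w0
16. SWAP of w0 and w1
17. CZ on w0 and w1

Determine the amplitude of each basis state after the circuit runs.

The final amplitudes are 0 on |00>, 0 on |01>, -sqrt(2)/2 on |10>, sqrt(2)/2 on |11>.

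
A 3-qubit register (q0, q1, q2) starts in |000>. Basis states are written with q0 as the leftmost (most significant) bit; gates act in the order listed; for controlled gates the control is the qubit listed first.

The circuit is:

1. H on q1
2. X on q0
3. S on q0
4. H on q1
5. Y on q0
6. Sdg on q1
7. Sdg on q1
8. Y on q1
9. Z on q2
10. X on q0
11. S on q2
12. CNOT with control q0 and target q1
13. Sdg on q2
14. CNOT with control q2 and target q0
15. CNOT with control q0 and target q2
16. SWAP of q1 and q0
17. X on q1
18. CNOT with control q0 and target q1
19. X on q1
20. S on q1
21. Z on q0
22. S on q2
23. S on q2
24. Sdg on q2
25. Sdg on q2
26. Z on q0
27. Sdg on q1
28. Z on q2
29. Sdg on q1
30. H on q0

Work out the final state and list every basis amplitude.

The resulting statevector has amplitude -sqrt(2)/2 on |011>, -sqrt(2)/2 on |111>, and 0 on every other basis state. Key observation: steps 20-27 multiply out to the identity, so the circuit reduces to the remaining gates.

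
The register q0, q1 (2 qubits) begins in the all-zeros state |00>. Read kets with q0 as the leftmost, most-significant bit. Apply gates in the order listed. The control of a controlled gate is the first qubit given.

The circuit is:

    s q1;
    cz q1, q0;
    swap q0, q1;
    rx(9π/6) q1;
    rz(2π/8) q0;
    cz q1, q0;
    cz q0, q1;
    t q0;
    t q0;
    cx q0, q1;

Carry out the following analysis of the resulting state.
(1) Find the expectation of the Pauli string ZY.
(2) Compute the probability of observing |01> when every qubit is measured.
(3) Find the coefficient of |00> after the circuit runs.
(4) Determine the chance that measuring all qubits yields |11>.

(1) The observable ZY averages to 1.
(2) Outcome |01> occurs with probability 1/2.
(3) |00> carries amplitude sqrt(2)*exp(7*I*pi/8)/2 in the final state.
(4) The probability of measuring |11> is 0.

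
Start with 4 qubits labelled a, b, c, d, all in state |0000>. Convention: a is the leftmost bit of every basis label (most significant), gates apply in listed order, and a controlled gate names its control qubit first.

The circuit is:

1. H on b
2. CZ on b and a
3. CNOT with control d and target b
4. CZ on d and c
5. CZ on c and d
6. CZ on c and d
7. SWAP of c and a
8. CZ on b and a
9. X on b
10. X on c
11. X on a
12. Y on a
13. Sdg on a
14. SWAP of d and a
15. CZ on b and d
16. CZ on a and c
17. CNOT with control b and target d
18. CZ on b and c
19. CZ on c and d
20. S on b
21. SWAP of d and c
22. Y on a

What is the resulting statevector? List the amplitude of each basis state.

The final amplitudes are sqrt(2)/2 on |1001>, sqrt(2)*I/2 on |1111>, and 0 on every other basis state. Key observation: gates 5-6 undo each other exactly, leaving only the rest of the circuit to track.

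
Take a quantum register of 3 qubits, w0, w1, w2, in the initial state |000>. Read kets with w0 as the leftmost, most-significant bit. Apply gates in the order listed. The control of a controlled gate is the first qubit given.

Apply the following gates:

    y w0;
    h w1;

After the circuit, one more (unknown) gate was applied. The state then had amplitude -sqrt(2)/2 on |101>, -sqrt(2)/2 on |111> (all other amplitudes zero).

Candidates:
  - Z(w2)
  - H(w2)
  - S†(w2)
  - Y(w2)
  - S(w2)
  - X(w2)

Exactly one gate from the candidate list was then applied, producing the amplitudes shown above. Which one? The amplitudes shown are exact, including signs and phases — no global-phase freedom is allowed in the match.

The unique candidate consistent with the amplitudes is Y(w2).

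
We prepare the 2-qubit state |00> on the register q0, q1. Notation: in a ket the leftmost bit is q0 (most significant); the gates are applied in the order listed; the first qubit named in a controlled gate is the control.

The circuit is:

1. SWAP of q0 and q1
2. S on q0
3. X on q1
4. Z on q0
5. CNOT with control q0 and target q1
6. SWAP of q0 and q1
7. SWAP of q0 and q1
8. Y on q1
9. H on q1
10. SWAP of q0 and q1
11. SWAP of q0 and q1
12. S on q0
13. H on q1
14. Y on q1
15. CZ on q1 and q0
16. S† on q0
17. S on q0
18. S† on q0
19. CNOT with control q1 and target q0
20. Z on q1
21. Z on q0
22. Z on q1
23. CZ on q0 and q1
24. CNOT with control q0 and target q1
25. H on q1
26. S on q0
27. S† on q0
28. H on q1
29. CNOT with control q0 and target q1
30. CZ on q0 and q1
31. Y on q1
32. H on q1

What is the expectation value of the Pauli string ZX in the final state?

In the final state, ZX has expectation -1. Key observation: gates 23-30 undo each other exactly, leaving only the rest of the circuit to track.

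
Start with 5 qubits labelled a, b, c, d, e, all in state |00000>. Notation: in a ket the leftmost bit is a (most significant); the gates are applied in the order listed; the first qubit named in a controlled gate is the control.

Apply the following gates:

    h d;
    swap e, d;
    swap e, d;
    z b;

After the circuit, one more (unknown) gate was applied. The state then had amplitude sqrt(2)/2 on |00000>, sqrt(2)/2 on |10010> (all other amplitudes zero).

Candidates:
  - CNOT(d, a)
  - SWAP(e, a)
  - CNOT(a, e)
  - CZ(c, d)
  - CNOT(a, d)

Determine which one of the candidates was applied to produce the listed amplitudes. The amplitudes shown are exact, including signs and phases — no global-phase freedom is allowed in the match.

The applied gate was CNOT(d, a). Key observation: gates 2-3 undo each other exactly, leaving only the rest of the circuit to track.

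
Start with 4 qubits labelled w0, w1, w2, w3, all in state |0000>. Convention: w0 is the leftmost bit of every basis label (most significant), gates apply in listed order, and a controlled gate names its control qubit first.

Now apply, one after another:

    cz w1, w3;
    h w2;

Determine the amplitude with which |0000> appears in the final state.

The amplitude on |0000> is sqrt(2)/2.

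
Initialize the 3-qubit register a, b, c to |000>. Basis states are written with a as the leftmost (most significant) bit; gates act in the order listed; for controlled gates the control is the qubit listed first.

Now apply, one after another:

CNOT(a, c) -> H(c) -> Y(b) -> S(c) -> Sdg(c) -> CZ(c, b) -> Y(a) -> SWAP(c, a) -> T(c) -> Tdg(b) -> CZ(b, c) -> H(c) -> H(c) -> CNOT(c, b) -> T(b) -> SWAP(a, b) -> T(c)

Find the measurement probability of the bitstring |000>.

The probability of measuring |000> is 0. Key observation: gates 4-5 undo each other exactly, leaving only the rest of the circuit to track.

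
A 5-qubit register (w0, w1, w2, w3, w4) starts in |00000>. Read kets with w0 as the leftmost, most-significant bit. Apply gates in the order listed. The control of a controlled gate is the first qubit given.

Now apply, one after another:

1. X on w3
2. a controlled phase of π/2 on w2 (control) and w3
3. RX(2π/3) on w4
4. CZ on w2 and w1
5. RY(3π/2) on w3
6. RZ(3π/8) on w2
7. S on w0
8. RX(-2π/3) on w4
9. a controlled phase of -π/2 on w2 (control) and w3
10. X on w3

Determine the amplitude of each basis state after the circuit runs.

After the circuit, the state carries amplitude sqrt(2)*exp(13*I*pi/16)/2 on |00000>, sqrt(2)*exp(13*I*pi/16)/2 on |00010>, and 0 on every other basis state.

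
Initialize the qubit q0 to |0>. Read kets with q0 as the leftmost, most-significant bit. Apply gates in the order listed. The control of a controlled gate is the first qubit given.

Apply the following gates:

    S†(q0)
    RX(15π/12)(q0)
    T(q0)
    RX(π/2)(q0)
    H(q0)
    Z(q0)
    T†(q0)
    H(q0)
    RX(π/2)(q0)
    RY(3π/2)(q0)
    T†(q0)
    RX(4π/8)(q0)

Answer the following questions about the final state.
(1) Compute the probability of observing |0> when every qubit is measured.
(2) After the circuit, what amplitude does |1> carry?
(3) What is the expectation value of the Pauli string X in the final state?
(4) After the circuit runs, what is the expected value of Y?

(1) A full measurement returns |0> with probability 1/2 - sqrt(2)/4.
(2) The amplitude on |1> is -sqrt(sqrt(2) + 2)*exp(3*I*pi/4)/2.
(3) The observable X averages to 1/2.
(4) The expectation value of Y is 1/2.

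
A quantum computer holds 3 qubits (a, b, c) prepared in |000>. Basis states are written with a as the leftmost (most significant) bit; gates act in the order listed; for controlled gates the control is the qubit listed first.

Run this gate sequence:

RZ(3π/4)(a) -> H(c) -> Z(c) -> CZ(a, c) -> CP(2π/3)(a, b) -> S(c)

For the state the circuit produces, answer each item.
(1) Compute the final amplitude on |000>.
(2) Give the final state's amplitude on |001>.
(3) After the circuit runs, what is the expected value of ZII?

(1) The final state's coefficient on |000> equals -sqrt(2)*exp(5*I*pi/8)/2.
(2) |001> carries amplitude -sqrt(2)*exp(I*pi/8)/2 in the final state.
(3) The expectation value of ZII is 1.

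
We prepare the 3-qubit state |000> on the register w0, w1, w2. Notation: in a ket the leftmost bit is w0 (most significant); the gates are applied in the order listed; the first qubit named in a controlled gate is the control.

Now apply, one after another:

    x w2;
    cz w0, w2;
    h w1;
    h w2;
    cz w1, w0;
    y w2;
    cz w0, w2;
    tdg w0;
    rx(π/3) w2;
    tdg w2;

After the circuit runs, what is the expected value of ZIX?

The observable ZIX averages to sqrt(2)/2.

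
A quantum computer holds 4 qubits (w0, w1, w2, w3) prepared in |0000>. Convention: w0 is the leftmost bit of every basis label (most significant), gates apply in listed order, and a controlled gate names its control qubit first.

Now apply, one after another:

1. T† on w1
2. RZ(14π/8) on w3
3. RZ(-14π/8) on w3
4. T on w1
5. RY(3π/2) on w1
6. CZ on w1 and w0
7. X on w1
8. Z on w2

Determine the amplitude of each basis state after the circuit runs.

The resulting statevector has amplitude sqrt(2)/2 on |0000>, -sqrt(2)/2 on |0100>, and 0 on every other basis state. Key observation: the block from step 1 through step 4 cancels to the identity and can be dropped.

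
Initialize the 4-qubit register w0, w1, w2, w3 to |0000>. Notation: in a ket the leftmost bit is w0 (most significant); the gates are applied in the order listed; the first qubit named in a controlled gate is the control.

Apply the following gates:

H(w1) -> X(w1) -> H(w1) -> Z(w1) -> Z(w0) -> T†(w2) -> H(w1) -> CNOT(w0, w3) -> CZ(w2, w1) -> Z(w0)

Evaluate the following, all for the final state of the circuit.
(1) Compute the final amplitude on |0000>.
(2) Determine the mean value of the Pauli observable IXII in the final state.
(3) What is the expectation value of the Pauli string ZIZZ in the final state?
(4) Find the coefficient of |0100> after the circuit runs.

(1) The amplitude on |0000> is sqrt(2)/2. Key observation: gates 1-4 undo each other exactly, leaving only the rest of the circuit to track.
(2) The observable IXII averages to 1.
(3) In the final state, ZIZZ has expectation 1.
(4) The amplitude on |0100> is sqrt(2)/2.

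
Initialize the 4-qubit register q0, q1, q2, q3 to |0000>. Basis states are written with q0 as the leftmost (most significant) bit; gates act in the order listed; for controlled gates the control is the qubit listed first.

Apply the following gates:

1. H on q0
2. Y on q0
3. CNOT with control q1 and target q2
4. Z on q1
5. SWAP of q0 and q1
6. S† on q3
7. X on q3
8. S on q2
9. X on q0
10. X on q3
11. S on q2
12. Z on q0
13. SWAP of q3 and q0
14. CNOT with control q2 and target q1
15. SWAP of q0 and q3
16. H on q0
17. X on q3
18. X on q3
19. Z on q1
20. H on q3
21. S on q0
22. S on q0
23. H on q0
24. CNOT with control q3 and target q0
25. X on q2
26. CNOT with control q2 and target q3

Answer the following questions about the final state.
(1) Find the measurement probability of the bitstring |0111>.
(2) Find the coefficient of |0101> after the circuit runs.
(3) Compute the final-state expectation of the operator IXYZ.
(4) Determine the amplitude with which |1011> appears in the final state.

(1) The probability of measuring |0111> is 1/4. Key observation: the block from step 17 through step 18 cancels to the identity and can be dropped.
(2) |0101> carries amplitude 0 in the final state.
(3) In the final state, IXYZ has expectation 0.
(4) The amplitude on |1011> is 0.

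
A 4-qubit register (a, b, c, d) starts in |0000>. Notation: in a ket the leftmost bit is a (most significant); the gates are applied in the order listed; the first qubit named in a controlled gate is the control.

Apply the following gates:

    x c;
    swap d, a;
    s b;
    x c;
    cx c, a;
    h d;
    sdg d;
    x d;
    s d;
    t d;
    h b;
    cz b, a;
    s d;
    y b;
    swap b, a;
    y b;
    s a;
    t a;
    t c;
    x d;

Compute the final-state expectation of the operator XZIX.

The observable XZIX averages to -1/2.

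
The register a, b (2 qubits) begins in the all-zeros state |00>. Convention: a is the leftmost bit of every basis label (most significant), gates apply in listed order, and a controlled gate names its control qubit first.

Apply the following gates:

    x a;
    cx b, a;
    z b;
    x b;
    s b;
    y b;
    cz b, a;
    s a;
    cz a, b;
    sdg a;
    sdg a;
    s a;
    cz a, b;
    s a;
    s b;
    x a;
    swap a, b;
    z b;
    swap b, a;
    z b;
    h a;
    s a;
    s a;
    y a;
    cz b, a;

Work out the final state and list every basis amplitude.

The final amplitudes are -sqrt(2)/2 on |00>, 0 on |01>, -sqrt(2)/2 on |10>, 0 on |11>.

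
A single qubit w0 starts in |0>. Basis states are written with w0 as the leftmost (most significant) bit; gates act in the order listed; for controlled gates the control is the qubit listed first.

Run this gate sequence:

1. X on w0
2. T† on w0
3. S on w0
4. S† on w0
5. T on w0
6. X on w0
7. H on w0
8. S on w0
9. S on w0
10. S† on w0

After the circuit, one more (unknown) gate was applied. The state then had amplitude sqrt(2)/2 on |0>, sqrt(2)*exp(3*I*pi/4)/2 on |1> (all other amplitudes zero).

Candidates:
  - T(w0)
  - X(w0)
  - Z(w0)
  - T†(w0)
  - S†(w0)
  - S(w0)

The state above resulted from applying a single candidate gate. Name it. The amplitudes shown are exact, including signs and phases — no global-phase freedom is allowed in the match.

The unique candidate consistent with the amplitudes is T(w0).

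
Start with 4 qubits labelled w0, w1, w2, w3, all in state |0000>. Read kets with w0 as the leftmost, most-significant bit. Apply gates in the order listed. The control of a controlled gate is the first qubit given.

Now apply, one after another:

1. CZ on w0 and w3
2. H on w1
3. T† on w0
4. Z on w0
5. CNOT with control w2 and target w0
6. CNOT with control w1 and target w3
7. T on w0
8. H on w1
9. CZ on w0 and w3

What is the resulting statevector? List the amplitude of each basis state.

The resulting statevector has amplitude 1/2 on |0000>, 1/2 on |0001>, 1/2 on |0100>, -1/2 on |0101>, and 0 on every other basis state.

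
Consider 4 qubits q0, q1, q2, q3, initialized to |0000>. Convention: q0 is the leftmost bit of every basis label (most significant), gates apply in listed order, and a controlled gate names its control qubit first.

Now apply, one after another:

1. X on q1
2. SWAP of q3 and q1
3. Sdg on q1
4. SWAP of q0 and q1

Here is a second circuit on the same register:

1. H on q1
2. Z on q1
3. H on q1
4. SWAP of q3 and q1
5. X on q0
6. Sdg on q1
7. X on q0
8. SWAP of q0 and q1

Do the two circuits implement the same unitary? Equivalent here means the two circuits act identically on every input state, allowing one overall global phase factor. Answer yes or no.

Yes — the two circuits implement the same unitary up to a global phase.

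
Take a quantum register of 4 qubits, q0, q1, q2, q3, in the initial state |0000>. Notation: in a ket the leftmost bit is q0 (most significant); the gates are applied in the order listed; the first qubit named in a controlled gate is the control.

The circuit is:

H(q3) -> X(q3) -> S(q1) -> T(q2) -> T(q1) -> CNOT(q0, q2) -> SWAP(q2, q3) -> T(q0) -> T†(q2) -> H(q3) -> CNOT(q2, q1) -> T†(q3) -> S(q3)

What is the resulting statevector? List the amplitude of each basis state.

The final amplitudes are 1/2 on |0000>, exp(I*pi/4)/2 on |0001>, -exp(3*I*pi/4)/2 on |0110>, 1/2 on |0111>, and 0 on every other basis state.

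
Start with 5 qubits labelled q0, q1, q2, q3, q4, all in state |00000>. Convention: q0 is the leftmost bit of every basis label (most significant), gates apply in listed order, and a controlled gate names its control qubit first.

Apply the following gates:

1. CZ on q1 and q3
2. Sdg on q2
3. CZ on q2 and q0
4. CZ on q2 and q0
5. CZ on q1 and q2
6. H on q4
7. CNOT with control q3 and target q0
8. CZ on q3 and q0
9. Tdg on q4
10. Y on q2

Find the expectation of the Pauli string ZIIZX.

In the final state, ZIIZX has expectation sqrt(2)/2. Key observation: steps 3-4 multiply out to the identity, so the circuit reduces to the remaining gates.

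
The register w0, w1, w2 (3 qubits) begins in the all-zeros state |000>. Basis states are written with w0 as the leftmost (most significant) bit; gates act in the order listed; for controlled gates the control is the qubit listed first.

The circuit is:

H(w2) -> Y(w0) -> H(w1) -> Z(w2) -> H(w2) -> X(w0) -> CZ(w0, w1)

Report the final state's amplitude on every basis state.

The final amplitudes are sqrt(2)*I/2 on |001>, sqrt(2)*I/2 on |011>, and 0 on every other basis state.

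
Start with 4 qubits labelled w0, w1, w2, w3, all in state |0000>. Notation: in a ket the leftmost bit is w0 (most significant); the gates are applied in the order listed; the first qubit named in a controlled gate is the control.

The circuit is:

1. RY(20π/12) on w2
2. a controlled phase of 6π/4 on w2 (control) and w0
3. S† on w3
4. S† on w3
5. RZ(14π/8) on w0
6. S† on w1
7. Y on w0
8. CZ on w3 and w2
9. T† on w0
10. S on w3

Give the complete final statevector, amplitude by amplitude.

The resulting statevector has amplitude sqrt(3)*exp(3*I*pi/8)/2 on |1000>, -exp(3*I*pi/8)/2 on |1010>, and 0 on every other basis state.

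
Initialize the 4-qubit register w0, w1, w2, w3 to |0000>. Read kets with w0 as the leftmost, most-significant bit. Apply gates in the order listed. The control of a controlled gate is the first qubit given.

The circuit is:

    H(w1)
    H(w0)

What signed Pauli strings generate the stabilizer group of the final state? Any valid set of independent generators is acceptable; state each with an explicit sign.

The final state is stabilized by the group generated by +XIII, +IXII, +IIZI, +IIIZ; other independent generating sets are equally valid.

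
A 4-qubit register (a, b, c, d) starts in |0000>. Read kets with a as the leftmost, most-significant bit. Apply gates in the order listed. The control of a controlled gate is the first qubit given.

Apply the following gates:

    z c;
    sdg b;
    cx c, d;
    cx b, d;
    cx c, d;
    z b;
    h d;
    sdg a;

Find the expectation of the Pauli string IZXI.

The observable IZXI averages to 0.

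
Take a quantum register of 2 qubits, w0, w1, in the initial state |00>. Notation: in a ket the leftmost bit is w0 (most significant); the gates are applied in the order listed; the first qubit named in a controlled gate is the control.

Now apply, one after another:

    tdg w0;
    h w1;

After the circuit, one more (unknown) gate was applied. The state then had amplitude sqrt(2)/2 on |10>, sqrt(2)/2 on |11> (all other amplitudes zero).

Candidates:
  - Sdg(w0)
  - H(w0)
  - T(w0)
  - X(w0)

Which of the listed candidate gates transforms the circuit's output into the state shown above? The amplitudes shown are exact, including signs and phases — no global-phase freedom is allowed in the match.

The applied gate was X(w0).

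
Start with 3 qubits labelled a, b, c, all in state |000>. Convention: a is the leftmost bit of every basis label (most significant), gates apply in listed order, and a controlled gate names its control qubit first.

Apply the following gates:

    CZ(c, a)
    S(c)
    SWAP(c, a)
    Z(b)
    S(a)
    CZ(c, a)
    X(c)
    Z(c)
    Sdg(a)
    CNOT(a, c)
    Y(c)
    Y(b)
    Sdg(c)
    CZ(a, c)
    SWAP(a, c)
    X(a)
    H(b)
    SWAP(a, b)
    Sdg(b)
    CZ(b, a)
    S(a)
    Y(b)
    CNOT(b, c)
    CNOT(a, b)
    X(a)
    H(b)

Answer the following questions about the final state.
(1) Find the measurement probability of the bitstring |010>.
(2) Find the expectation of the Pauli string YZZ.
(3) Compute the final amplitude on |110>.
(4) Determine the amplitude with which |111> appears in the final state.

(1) Outcome |010> occurs with probability 1/4.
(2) The observable YZZ averages to -1.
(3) |110> carries amplitude 1/2 in the final state.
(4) |111> carries amplitude 0 in the final state.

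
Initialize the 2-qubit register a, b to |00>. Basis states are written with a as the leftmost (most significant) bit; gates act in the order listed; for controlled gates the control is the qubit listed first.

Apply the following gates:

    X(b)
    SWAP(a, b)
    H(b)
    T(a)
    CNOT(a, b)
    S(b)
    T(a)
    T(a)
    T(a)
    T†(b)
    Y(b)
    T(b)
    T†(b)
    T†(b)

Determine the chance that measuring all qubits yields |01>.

Outcome |01> occurs with probability 0.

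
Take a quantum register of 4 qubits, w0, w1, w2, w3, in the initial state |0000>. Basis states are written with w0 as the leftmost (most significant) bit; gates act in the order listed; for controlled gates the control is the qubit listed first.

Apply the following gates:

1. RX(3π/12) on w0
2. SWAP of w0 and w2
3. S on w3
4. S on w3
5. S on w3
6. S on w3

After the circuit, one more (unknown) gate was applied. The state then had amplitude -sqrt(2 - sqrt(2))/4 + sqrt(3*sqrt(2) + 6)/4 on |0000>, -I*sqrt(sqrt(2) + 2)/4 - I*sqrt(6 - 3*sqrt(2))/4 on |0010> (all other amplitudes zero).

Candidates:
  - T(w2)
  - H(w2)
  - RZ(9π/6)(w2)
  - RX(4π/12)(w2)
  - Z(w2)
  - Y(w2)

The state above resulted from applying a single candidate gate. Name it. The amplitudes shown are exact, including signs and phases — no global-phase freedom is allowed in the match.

The unique candidate consistent with the amplitudes is RX(4π/12)(w2). Key observation: steps 3-6 multiply out to the identity, so the circuit reduces to the remaining gates.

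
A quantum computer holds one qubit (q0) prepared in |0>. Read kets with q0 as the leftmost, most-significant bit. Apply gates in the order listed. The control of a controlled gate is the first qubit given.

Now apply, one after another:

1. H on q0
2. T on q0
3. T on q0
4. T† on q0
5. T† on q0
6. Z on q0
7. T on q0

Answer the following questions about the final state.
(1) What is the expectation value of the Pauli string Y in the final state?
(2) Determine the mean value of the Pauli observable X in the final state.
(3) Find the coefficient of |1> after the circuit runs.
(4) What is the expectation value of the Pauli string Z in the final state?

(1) The expectation value of Y is -sqrt(2)/2.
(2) In the final state, X has expectation -sqrt(2)/2.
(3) The amplitude on |1> is -sqrt(2)*exp(I*pi/4)/2.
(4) In the final state, Z has expectation 0.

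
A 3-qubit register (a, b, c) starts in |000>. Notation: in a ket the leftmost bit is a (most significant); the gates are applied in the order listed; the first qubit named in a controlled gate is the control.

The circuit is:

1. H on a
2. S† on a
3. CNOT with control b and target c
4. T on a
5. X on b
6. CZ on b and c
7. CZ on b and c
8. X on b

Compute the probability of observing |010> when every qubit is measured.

The probability of measuring |010> is 0. Key observation: steps 5-8 multiply out to the identity, so the circuit reduces to the remaining gates.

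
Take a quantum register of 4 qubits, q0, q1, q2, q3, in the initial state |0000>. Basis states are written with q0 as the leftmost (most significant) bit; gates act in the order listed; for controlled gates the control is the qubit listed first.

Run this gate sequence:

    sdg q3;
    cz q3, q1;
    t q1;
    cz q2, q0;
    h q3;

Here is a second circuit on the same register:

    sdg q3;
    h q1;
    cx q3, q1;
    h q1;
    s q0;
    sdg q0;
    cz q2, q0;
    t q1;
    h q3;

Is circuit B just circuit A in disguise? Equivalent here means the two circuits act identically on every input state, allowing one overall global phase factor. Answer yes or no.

Yes — the two circuits implement the same unitary up to a global phase.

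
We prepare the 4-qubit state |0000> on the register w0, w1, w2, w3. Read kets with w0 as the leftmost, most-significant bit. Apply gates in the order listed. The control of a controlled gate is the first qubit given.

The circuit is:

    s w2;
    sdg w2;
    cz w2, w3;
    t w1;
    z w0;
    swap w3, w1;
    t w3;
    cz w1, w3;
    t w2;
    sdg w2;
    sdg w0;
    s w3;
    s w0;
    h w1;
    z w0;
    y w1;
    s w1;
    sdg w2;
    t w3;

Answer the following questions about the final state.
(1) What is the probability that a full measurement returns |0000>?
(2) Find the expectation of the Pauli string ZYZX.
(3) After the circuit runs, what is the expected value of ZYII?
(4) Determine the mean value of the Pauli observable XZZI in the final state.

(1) Outcome |0000> occurs with probability 1/2.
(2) The expectation value of ZYZX is 0.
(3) The expectation value of ZYII is -1.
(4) The expectation value of XZZI is 0.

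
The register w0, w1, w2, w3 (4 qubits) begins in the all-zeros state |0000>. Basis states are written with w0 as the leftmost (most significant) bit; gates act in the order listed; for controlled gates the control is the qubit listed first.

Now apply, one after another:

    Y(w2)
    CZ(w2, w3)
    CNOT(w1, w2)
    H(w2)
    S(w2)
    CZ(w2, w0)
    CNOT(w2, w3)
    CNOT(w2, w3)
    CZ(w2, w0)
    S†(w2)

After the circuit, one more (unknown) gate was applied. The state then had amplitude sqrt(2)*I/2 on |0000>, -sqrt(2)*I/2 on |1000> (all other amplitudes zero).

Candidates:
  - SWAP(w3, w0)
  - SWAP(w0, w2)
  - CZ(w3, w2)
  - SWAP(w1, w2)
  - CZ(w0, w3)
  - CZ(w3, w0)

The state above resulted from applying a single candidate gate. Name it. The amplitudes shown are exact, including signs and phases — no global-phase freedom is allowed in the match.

It was SWAP(w0, w2) that produced the state shown. Key observation: steps 5-10 multiply out to the identity, so the circuit reduces to the remaining gates.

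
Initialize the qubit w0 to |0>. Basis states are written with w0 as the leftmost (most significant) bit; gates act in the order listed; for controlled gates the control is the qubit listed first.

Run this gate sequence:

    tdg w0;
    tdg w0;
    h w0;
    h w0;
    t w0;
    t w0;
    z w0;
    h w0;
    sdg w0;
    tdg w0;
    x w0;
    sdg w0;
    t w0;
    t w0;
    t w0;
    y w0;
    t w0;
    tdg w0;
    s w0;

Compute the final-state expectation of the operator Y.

In the final state, Y has expectation 1.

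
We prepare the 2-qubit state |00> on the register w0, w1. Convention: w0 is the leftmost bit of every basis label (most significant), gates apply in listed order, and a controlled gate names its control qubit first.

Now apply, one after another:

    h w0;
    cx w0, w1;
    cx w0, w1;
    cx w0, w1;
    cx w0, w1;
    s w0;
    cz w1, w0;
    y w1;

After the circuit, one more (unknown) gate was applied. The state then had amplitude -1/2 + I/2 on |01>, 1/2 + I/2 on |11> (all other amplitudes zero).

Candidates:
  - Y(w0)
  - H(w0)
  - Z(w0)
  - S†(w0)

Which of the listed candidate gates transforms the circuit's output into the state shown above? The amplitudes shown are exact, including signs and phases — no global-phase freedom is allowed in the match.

The unique candidate consistent with the amplitudes is H(w0). Key observation: the block from step 2 through step 5 cancels to the identity and can be dropped.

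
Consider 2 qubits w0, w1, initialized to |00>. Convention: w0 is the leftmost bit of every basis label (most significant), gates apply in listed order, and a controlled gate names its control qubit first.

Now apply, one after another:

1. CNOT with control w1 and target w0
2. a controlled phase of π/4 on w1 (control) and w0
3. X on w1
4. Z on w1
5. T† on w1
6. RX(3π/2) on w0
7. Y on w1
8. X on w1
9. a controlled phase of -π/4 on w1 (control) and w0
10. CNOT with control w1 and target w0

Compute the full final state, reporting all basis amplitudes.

The resulting statevector has amplitude 0 on |00>, -sqrt(2)*I/2 on |01>, 0 on |10>, -sqrt(2)*exp(I*pi/4)/2 on |11>.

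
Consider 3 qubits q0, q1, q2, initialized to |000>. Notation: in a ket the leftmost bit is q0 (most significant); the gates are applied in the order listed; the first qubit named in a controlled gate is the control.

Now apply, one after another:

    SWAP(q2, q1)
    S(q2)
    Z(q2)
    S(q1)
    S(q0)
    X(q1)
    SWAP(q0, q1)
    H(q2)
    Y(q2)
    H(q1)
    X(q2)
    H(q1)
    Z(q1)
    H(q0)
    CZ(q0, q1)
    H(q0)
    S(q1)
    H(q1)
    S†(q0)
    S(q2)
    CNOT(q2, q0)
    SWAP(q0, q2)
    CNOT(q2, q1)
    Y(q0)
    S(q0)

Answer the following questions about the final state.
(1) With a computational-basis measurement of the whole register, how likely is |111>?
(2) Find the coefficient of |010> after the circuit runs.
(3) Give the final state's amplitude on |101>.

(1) Outcome |111> occurs with probability 1/4.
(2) |010> carries amplitude -1/2 in the final state.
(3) |101> carries amplitude -1/2 in the final state.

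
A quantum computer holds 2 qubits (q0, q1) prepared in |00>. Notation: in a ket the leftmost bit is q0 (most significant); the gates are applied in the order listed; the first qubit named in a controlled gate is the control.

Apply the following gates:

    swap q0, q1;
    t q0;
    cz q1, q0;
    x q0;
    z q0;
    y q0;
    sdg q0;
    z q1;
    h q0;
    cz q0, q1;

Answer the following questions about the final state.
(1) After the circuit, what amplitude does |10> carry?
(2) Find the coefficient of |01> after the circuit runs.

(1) The amplitude on |10> is sqrt(2)*I/2.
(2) |01> carries amplitude 0 in the final state.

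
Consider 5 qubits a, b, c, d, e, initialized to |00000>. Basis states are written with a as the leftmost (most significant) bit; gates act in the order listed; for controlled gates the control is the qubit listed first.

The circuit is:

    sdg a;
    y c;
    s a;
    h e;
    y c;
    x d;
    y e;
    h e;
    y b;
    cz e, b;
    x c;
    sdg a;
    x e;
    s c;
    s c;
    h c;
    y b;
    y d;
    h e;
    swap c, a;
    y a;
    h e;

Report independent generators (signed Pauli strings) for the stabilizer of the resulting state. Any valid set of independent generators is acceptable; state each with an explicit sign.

One valid set of independent stabilizer generators is +XIIII, +IZIII, +IIZII, +IIIZI, +IIIIZ (any independent generating set of the same group is equally correct).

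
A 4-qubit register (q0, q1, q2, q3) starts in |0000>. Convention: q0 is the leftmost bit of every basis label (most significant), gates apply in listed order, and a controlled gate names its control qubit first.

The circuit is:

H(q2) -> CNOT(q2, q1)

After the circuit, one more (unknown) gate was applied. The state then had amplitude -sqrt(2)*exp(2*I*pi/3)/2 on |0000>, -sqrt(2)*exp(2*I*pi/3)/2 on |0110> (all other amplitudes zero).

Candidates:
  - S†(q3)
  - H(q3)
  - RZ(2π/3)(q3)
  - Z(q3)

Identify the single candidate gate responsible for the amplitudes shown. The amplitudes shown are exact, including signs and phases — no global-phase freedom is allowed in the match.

The applied gate was RZ(2π/3)(q3).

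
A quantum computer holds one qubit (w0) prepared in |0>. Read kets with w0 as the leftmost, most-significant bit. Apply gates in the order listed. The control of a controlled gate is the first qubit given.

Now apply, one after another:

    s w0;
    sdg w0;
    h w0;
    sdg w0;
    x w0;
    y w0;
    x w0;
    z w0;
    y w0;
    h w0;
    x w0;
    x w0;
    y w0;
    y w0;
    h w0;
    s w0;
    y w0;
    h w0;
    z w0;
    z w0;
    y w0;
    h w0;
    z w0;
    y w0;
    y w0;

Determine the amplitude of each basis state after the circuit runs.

The final amplitudes are -sqrt(2)/2 on |0>, -sqrt(2)/2 on |1>.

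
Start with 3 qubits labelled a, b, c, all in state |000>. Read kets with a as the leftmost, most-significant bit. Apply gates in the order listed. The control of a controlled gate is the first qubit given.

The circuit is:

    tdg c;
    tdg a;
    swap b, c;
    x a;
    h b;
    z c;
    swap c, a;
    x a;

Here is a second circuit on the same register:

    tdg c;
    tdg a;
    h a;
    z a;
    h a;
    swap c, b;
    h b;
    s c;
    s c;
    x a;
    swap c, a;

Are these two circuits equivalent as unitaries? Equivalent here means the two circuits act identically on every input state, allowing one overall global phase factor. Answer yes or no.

No, they are not equivalent — no single phase factor reconciles the two unitaries.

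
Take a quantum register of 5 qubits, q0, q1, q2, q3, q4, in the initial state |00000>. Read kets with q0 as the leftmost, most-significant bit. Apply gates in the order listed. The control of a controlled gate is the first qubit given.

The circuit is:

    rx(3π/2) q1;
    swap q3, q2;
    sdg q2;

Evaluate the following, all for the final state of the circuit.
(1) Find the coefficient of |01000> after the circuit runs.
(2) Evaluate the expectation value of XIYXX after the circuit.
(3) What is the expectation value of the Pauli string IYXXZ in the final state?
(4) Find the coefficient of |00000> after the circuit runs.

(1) The final state's coefficient on |01000> equals -sqrt(2)*I/2.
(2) The expectation value of XIYXX is 0.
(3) The observable IYXXZ averages to 0.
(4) |00000> carries amplitude -sqrt(2)/2 in the final state.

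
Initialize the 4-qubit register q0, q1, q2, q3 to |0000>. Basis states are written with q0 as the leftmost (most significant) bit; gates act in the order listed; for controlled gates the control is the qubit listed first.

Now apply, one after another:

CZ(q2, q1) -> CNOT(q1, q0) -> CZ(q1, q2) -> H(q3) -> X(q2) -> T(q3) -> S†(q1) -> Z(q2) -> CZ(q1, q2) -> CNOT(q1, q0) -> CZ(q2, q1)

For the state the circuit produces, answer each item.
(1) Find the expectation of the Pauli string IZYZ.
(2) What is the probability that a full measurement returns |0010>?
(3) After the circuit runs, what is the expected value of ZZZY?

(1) The observable IZYZ averages to 0.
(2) Outcome |0010> occurs with probability 1/2.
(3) The observable ZZZY averages to -sqrt(2)/2.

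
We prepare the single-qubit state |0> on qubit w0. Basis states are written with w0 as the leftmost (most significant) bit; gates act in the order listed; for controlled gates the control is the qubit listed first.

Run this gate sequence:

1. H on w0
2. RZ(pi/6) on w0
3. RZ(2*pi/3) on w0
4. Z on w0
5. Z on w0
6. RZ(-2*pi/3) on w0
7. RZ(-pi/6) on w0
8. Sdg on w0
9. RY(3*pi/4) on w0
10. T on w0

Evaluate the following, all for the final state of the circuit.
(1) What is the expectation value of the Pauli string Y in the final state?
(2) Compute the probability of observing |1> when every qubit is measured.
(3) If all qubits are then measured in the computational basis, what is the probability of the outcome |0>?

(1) The expectation value of Y is -sqrt(2)/2. Key observation: the block from step 2 through step 7 cancels to the identity and can be dropped.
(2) The probability of measuring |1> is 1/2.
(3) Outcome |0> occurs with probability 1/2.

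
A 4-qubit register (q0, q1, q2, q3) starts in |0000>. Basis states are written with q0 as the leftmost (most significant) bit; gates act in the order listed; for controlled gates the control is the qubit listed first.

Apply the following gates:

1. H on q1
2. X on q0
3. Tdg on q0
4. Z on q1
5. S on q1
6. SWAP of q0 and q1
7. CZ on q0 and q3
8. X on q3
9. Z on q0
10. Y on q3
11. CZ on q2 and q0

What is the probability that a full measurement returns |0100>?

The probability of measuring |0100> is 1/2.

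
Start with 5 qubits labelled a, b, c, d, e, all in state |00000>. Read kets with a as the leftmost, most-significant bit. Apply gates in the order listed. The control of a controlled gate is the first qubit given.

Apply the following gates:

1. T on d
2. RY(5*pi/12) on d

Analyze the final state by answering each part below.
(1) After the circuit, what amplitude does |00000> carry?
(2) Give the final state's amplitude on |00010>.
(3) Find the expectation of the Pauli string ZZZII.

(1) The amplitude on |00000> is sqrt(6 - 3*sqrt(2))/4 + sqrt(sqrt(2) + 2)/4.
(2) |00010> carries amplitude -sqrt(2 - sqrt(2))/4 + sqrt(3*sqrt(2) + 6)/4 in the final state.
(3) In the final state, ZZZII has expectation 1.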